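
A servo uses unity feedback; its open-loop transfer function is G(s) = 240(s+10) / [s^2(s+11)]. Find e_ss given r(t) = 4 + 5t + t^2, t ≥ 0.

11/1200

G(s) has two factors of s in the denominator, so the system is type 2. By superposition:
  • 4: tracked with zero error.
  • 5t: tracked with zero error.
  • t^2: e_ss = 2/K_a with K_a=2400/11 → 11/1200.
Total e_ss = 11/1200.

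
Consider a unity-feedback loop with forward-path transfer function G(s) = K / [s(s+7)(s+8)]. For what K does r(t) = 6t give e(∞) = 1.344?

The open loop has one pole at the origin → type 1 system.
K_v = lim_{s→0} s·G(s) = K / (7·8) = (1/56)·K.
e_ss = 6/K_v = 1.344 ⇒ K_v = 125/28 ⇒ K = (125/28)/(1/56) = 250.

250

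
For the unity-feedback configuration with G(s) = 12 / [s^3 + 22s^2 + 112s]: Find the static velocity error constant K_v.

3/28

The denominator has no term below 112s — 1 pole at s=0, type 1.
K_v = lim_{s→0} s·G(s) = 12 / 112 = 3/28.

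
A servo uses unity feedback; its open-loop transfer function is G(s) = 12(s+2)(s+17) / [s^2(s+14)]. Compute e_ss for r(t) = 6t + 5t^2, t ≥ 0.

35/102

System type = 2 (two poles at s=0). Taking each input component in turn:
  • 6t: tracked with zero error.
  • 5t^2: e_ss = 10/K_a with K_a=204/7 → 35/102.
Total e_ss = 35/102.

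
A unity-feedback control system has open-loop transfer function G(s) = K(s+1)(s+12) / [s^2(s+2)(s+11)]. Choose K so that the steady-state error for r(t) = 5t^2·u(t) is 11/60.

The open loop has two poles at the origin → type 2 system.
K_a = lim_{s→0} s^2·G(s) = K·1·12 / (2·11) = (6/11)·K.
e_ss = 10/K_a = 11/60 ⇒ K_a = 600/11 ⇒ K = (600/11)/(6/11) = 100.

100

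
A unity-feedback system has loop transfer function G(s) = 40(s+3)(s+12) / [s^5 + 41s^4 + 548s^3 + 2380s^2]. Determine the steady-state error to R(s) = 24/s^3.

119/3

Factoring s^2 from the denominator leaves a polynomial with constant term 2380, so the system is type 2.
K_a = lim_{s→0} s^2·G(s) = 40·3·12 / 2380 = 72/119.
r(t) = 12t^2 gives R(s) = 24/s^3.
e_ss = 24/K_a = 24/(72/119) = 119/3.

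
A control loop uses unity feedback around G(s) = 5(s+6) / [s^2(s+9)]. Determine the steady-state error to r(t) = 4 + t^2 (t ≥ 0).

System type = 2 (two poles at s=0). By superposition:
  • 4: tracked with zero error.
  • t^2: e_ss = 2/K_a with K_a=10/3 → 0.6.
Total e_ss = 0.6.

0.6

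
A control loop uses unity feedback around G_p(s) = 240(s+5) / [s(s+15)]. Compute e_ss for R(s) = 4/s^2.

One free integrator in G_p(s): this is a type 1 system.
K_v = lim_{s→0} s·G_p(s) = 240·5 / (15) = 80.
e_ss = 4/K_v = 4/80 = 0.05.

0.05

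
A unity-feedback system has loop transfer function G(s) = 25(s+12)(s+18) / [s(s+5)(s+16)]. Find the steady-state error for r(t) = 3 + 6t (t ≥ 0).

4/45

G(s) has one factor of s in the denominator, so the system is type 1. Treating each term separately:
  • 3: tracked with zero error.
  • 6t: e_ss = 6/K_v with K_v=67.5 → 4/45.
Total e_ss = 4/45.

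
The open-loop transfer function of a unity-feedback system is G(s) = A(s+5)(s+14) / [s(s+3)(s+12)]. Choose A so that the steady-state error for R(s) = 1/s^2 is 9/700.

40

System type = 1 (one pole at s=0).
K_v = lim_{s→0} s·G(s) = A·5·14 / (3·12) = (35/18)·A.
e_ss = 1/K_v = 9/700 ⇒ K_v = 700/9 ⇒ A = (700/9)/(35/18) = 40.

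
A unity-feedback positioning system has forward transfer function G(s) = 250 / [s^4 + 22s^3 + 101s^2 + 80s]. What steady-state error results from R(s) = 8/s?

0

Lowest-order denominator term is 80s, so the open loop has 1 pole at the origin → type 1 system.
K_p = ∞ for a type-1 system; e_ss to a step is zero.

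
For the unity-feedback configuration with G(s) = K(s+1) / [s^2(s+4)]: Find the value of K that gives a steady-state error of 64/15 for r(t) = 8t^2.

15

System type = 2 (two poles at s=0).
K_a = lim_{s→0} s^2·G(s) = K·1 / (4) = 0.25·K.
e_ss = 16/K_a = 64/15 ⇒ K_a = 3.75 ⇒ K = 3.75/0.25 = 15.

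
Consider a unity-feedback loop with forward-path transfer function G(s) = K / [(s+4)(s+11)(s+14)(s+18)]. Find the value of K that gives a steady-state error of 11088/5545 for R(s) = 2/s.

G(s) has no factors of s in the denominator, so the system is type 0.
K_p = lim_{s→0} G(s) = K / (4·11·14·18) = (1/11088)·K.
e_ss = 2/(1 + K_p) = 11088/5545 ⇒ 1 + (1/11088)·K = 5545/5544 ⇒ K = 2.

2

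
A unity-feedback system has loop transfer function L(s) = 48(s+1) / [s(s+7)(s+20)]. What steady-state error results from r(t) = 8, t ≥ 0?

0

One free integrator in L(s): this is a type 1 system.
A type-1 system has K_p = ∞, so it tracks a step input with zero steady-state error.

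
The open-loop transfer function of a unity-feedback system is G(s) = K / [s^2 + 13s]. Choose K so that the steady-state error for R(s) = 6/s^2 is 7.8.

The denominator has no term below 13s — 1 pole at s=0, type 1.
K_v = lim_{s→0} s·G(s) = K / 13 = (1/13)·K.
e_ss = 6/K_v = 7.8 ⇒ K_v = 10/13 ⇒ K = (10/13)/(1/13) = 10.

10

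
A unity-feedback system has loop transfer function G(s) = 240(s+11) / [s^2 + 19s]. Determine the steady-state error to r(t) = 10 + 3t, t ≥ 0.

19/880

The denominator has no term below 19s — 1 pole at s=0, type 1. Treating each term separately:
  • 10: tracked with zero error.
  • 3t: e_ss = 3/K_v with K_v=2640/19 → 19/880.
Total e_ss = 19/880.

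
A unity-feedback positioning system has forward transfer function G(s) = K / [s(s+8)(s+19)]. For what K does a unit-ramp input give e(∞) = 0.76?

200

System type = 1 (one pole at s=0).
K_v = lim_{s→0} s·G(s) = K / (8·19) = (1/152)·K.
e_ss = 1/K_v = 0.76 ⇒ K_v = 25/19 ⇒ K = (25/19)/(1/152) = 200.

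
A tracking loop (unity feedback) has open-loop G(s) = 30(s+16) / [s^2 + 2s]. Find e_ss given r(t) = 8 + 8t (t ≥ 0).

1/30

The denominator has no term below 2s — 1 pole at s=0, type 1. By superposition:
  • 8: tracked with zero error.
  • 8t: e_ss = 8/K_v with K_v=240 → 1/30.
Total e_ss = 1/30.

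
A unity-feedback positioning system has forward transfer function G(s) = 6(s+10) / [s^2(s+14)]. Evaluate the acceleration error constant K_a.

30/7

Two free integrators in G(s): this is a type 2 system.
K_a = lim_{s→0} s^2·G(s) = 6·10 / (14) = 30/7.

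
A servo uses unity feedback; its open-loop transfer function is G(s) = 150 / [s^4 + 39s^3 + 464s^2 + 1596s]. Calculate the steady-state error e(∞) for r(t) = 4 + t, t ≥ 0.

10.64

The denominator has no term below 1596s — 1 pole at s=0, type 1. By superposition:
  • 4: tracked with zero error.
  • t: e_ss = 1/K_v with K_v=25/266 → 10.64.
Total e_ss = 10.64.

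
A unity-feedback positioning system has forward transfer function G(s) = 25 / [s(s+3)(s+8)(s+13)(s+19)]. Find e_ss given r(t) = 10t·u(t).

The open loop has one pole at the origin → type 1 system.
K_v = lim_{s→0} s·G(s) = 25 / (3·8·13·19) = 25/5928.
e_ss = 10/K_v = 10/(25/5928) = 2371.2.

2371.2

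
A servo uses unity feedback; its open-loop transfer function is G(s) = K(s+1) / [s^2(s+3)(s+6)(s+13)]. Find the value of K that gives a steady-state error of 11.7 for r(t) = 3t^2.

120

The open loop has two poles at the origin → type 2 system.
K_a = lim_{s→0} s^2·G(s) = K·1 / (3·6·13) = (1/234)·K.
e_ss = 6/K_a = 11.7 ⇒ K_a = 20/39 ⇒ K = (20/39)/(1/234) = 120.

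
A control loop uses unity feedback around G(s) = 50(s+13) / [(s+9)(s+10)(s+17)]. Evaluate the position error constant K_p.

65/153

G(s) has no factors of s in the denominator, so the system is type 0.
K_p = lim_{s→0} G(s) = 50·13 / (9·10·17) = 65/153.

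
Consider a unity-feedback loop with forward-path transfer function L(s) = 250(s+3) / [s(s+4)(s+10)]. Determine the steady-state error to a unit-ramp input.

L(s) has one factor of s in the denominator, so the system is type 1.
K_v = lim_{s→0} s·L(s) = 250·3 / (4·10) = 18.75.
e_ss = 1/K_v = 1/18.75 = 4/75.

4/75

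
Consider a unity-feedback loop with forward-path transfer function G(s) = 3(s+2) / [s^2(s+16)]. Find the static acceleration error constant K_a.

0.375

The open loop has two poles at the origin → type 2 system.
K_a = lim_{s→0} s^2·G(s) = 3·2 / (16) = 0.375.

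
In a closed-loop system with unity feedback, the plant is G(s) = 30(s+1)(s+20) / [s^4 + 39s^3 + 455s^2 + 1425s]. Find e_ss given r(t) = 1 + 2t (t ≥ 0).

4.75

Factoring s from the denominator leaves a polynomial with constant term 1425, so the system is type 1. By superposition:
  • 1: tracked with zero error.
  • 2t: e_ss = 2/K_v with K_v=8/19 → 4.75.
Total e_ss = 4.75.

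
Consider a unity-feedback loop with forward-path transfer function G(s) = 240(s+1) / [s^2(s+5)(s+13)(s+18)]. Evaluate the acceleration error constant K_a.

8/39

System type = 2 (two poles at s=0).
K_a = lim_{s→0} s^2·G(s) = 240·1 / (5·13·18) = 8/39.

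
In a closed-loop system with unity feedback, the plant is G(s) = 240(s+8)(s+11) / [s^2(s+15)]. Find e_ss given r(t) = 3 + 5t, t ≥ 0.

0

G(s) has two factors of s in the denominator, so the system is type 2. By superposition:
  • 3: tracked with zero error.
  • 5t: tracked with zero error.
Total e_ss = 0.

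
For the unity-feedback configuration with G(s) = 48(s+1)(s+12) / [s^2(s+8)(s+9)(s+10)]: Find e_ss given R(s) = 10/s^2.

The open loop has two poles at the origin → type 2 system.
K_v = ∞ for a type-2 system; e_ss to a ramp is zero.

0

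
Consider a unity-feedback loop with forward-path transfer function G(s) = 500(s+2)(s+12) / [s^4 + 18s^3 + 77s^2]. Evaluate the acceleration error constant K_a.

12000/77

The denominator has no term below 77s^2 — 2 poles at s=0, type 2.
K_a = lim_{s→0} s^2·G(s) = 500·2·12 / 77 = 12000/77.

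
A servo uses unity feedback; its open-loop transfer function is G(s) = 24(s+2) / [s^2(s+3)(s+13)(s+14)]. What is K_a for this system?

Two free integrators in G(s): this is a type 2 system.
K_a = lim_{s→0} s^2·G(s) = 24·2 / (3·13·14) = 8/91.

8/91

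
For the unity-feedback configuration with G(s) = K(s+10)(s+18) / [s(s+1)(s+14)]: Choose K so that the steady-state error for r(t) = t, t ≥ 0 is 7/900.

The open loop has one pole at the origin → type 1 system.
K_v = lim_{s→0} s·G(s) = K·10·18 / (1·14) = (90/7)·K.
e_ss = 1/K_v = 7/900 ⇒ K_v = 900/7 ⇒ K = (900/7)/(90/7) = 10.

10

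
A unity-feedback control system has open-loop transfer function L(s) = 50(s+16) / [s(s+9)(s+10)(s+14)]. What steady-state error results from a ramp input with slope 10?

L(s) has one factor of s in the denominator, so the system is type 1.
K_v = lim_{s→0} s·L(s) = 50·16 / (9·10·14) = 40/63.
e_ss = 10/K_v = 10/(40/63) = 15.75.

15.75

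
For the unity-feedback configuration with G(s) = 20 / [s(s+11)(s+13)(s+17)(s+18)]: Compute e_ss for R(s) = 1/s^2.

2187.9

One free integrator in G(s): this is a type 1 system.
K_v = lim_{s→0} s·G(s) = 20 / (11·13·17·18) = 10/21879.
e_ss = 1/K_v = 1/(10/21879) = 2187.9.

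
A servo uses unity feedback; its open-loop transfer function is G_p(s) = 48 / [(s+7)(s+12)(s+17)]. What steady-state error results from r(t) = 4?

No free integrators in G_p(s): this is a type 0 system.
K_p = lim_{s→0} G_p(s) = 48 / (7·12·17) = 4/119.
e_ss = 4/(1 + K_p) = 4/(123/119) = 476/123.

476/123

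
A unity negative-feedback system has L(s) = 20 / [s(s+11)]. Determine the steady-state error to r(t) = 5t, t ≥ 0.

L(s) has one factor of s in the denominator, so the system is type 1.
K_v = lim_{s→0} s·L(s) = 20 / (11) = 20/11.
e_ss = 5/K_v = 5/(20/11) = 2.75.

2.75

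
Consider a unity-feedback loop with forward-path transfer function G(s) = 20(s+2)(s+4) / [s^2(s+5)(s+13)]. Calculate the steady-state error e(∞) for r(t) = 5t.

0

System type = 2 (two poles at s=0).
A type-2 system has K_v = ∞, so it tracks a ramp input with zero steady-state error.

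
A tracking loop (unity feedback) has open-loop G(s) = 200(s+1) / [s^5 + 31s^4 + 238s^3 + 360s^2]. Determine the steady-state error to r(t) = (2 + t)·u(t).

The denominator has no term below 360s^2 — 2 poles at s=0, type 2. Taking each input component in turn:
  • 2: tracked with zero error.
  • t: tracked with zero error.
Total e_ss = 0.

0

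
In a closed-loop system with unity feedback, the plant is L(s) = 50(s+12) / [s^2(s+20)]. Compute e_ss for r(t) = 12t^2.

0.8

L(s) has two factors of s in the denominator, so the system is type 2.
K_a = lim_{s→0} s^2·L(s) = 50·12 / (20) = 30.
r(t) = 12t^2 gives R(s) = 24/s^3.
e_ss = 24/K_a = 24/30 = 0.8.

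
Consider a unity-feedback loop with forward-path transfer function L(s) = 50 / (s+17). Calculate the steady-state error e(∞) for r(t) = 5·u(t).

85/67

The open loop has no poles at the origin → type 0 system.
K_p = lim_{s→0} L(s) = 50 / (17) = 50/17.
e_ss = 5/(1 + K_p) = 5/(67/17) = 85/67.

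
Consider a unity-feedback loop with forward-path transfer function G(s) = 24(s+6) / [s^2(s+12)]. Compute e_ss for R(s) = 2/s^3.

System type = 2 (two poles at s=0).
K_a = lim_{s→0} s^2·G(s) = 24·6 / (12) = 12.
r(t) = t^2 gives R(s) = 2/s^3.
e_ss = 2/K_a = 2/12 = 1/6.

1/6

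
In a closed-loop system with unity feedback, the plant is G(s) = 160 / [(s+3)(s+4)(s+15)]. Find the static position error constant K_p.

8/9

G(s) has no factors of s in the denominator, so the system is type 0.
K_p = lim_{s→0} G(s) = 160 / (3·4·15) = 8/9.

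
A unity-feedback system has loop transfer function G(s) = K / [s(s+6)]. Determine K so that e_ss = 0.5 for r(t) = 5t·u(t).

60

System type = 1 (one pole at s=0).
K_v = lim_{s→0} s·G(s) = K / (6) = (1/6)·K.
e_ss = 5/K_v = 0.5 ⇒ K_v = 10 ⇒ K = 10/(1/6) = 60.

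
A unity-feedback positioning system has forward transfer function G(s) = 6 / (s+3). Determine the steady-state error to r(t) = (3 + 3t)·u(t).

infinity

System type = 0 (no poles at s=0). By superposition:
  • 3: e_ss = 3/(1+K_p) with K_p=2 → 1.
  • 3t: a type-0 system cannot track it, e_ss → ∞.
The unbounded component dominates.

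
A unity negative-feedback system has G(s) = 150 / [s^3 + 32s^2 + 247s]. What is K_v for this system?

Factoring s from the denominator leaves a polynomial with constant term 247, so the system is type 1.
K_v = lim_{s→0} s·G(s) = 150 / 247 = 150/247.

150/247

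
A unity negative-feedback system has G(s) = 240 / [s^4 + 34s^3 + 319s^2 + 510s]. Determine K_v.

8/17

Factoring s from the denominator leaves a polynomial with constant term 510, so the system is type 1.
K_v = lim_{s→0} s·G(s) = 240 / 510 = 8/17.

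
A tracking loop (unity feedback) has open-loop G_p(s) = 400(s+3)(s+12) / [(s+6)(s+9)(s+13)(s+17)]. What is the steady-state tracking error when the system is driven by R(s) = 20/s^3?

G_p(s) has no factors of s in the denominator, so the system is type 0.
For a type-0 system K_a = 0, so e_ss to a parabolic input is unbounded.

infinity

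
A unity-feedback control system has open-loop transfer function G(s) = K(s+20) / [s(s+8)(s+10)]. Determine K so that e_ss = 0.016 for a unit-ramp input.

One free integrator in G(s): this is a type 1 system.
K_v = lim_{s→0} s·G(s) = K·20 / (8·10) = 0.25·K.
e_ss = 1/K_v = 0.016 ⇒ K_v = 62.5 ⇒ K = 62.5/0.25 = 250.

250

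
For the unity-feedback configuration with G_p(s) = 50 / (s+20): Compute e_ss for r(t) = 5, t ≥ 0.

G_p(s) has no factors of s in the denominator, so the system is type 0.
K_p = lim_{s→0} G_p(s) = 50 / (20) = 2.5.
e_ss = 5/(1 + K_p) = 5/3.5 = 10/7.

10/7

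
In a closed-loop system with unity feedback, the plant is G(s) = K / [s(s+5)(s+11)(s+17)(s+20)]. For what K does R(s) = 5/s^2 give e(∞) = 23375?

G(s) has one factor of s in the denominator, so the system is type 1.
K_v = lim_{s→0} s·G(s) = K / (5·11·17·20) = (1/18700)·K.
e_ss = 5/K_v = 23375 ⇒ K_v = 1/4675 ⇒ K = (1/4675)/(1/18700) = 4.

4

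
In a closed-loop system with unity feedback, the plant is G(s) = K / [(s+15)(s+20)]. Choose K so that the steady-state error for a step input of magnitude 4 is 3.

100

G(s) has no factors of s in the denominator, so the system is type 0.
K_p = lim_{s→0} G(s) = K / (15·20) = (1/300)·K.
e_ss = 4/(1 + K_p) = 3 ⇒ 1 + (1/300)·K = 4/3 ⇒ K = 100.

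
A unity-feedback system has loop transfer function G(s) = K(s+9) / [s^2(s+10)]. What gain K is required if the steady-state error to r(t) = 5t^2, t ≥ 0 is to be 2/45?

G(s) has two factors of s in the denominator, so the system is type 2.
K_a = lim_{s→0} s^2·G(s) = K·9 / (10) = 0.9·K.
e_ss = 10/K_a = 2/45 ⇒ K_a = 225 ⇒ K = 225/0.9 = 250.

250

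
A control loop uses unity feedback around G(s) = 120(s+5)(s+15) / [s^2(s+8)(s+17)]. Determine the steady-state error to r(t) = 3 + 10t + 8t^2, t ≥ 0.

G(s) has two factors of s in the denominator, so the system is type 2. Treating each term separately:
  • 3: tracked with zero error.
  • 10t: tracked with zero error.
  • 8t^2: e_ss = 16/K_a with K_a=1125/17 → 272/1125.
Total e_ss = 272/1125.

272/1125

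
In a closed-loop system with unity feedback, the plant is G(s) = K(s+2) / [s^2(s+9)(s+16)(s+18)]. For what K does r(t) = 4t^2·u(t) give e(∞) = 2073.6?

5

The open loop has two poles at the origin → type 2 system.
K_a = lim_{s→0} s^2·G(s) = K·2 / (9·16·18) = (1/1296)·K.
e_ss = 8/K_a = 2073.6 ⇒ K_a = 5/1296 ⇒ K = (5/1296)/(1/1296) = 5.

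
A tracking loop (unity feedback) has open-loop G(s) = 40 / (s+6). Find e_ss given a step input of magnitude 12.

No free integrators in G(s): this is a type 0 system.
K_p = lim_{s→0} G(s) = 40 / (6) = 20/3.
e_ss = 12/(1 + K_p) = 12/(23/3) = 36/23.

36/23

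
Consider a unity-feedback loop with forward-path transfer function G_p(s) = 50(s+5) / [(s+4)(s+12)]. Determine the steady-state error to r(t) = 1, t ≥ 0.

24/149

No free integrators in G_p(s): this is a type 0 system.
K_p = lim_{s→0} G_p(s) = 50·5 / (4·12) = 125/24.
e_ss = 1/(1 + K_p) = 1/(149/24) = 24/149.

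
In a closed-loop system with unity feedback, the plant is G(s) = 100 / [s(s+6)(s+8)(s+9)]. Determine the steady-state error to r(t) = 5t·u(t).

System type = 1 (one pole at s=0).
K_v = lim_{s→0} s·G(s) = 100 / (6·8·9) = 25/108.
e_ss = 5/K_v = 5/(25/108) = 21.6.

21.6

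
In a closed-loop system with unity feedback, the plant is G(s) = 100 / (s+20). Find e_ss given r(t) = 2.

1/3

The open loop has no poles at the origin → type 0 system.
K_p = lim_{s→0} G(s) = 100 / (20) = 5.
e_ss = 2/(1 + K_p) = 2/6 = 1/3.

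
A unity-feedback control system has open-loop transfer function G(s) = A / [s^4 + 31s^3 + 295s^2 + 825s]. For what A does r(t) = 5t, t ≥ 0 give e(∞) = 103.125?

Factoring s from the denominator leaves a polynomial with constant term 825, so the system is type 1.
K_v = lim_{s→0} s·G(s) = A / 825 = (1/825)·A.
e_ss = 5/K_v = 103.125 ⇒ K_v = 8/165 ⇒ A = (8/165)/(1/825) = 40.

40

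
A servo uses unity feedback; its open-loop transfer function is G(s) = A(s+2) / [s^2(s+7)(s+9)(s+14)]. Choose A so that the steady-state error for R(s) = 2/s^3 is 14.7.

System type = 2 (two poles at s=0).
K_a = lim_{s→0} s^2·G(s) = A·2 / (7·9·14) = (1/441)·A.
e_ss = 2/K_a = 14.7 ⇒ K_a = 20/147 ⇒ A = (20/147)/(1/441) = 60.

60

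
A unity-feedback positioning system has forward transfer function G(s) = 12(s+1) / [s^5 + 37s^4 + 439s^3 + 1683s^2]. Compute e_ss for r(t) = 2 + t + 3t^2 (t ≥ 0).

Lowest-order denominator term is 1683s^2, so the open loop has 2 poles at the origin → type 2 system. Taking each input component in turn:
  • 2: tracked with zero error.
  • t: tracked with zero error.
  • 3t^2: e_ss = 6/K_a with K_a=4/561 → 841.5.
Total e_ss = 841.5.

841.5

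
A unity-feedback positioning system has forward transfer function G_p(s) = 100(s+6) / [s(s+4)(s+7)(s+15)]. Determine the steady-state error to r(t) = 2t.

1.4

One free integrator in G_p(s): this is a type 1 system.
K_v = lim_{s→0} s·G_p(s) = 100·6 / (4·7·15) = 10/7.
e_ss = 2/K_v = 2/(10/7) = 1.4.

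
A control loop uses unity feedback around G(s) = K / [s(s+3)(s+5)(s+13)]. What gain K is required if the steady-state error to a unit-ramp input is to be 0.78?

250

The open loop has one pole at the origin → type 1 system.
K_v = lim_{s→0} s·G(s) = K / (3·5·13) = (1/195)·K.
e_ss = 1/K_v = 0.78 ⇒ K_v = 50/39 ⇒ K = (50/39)/(1/195) = 250.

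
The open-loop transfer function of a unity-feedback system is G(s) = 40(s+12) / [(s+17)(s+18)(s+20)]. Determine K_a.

The open loop has no poles at the origin → type 0 system.
K_a = lim_{s→0} s^2·G(s) = 0 (the extra factor of s kills the finite limit).

0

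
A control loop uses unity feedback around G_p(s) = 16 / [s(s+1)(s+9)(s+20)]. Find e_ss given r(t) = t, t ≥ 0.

11.25

One free integrator in G_p(s): this is a type 1 system.
K_v = lim_{s→0} s·G_p(s) = 16 / (1·9·20) = 4/45.
e_ss = 1/K_v = 1/(4/45) = 11.25.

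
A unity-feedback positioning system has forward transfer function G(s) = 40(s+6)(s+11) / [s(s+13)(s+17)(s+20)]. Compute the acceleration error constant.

0

One free integrator in G(s): this is a type 1 system.
K_a = lim_{s→0} s^2·G(s) = 0 (the extra factor of s kills the finite limit).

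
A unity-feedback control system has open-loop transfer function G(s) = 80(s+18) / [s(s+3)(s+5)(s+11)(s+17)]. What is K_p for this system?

infinity

K_p = lim_{s→0} G(s); with 1 pole at the origin the limit diverges, so K_p = ∞.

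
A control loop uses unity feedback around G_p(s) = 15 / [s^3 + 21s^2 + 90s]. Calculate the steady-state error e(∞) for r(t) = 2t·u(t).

The denominator has no term below 90s — 1 pole at s=0, type 1.
K_v = lim_{s→0} s·G_p(s) = 15 / 90 = 1/6.
e_ss = 2/K_v = 2/(1/6) = 12.

12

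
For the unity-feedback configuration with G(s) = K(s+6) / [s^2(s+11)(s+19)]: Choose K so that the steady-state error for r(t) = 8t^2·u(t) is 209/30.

G(s) has two factors of s in the denominator, so the system is type 2.
K_a = lim_{s→0} s^2·G(s) = K·6 / (11·19) = (6/209)·K.
e_ss = 16/K_a = 209/30 ⇒ K_a = 480/209 ⇒ K = (480/209)/(6/209) = 80.

80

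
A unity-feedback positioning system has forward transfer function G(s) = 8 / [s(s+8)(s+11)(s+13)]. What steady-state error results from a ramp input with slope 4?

572

One free integrator in G(s): this is a type 1 system.
K_v = lim_{s→0} s·G(s) = 8 / (8·11·13) = 1/143.
e_ss = 4/K_v = 4/(1/143) = 572.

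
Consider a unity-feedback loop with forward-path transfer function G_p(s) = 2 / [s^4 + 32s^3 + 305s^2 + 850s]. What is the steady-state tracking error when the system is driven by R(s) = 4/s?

The denominator has no term below 850s — 1 pole at s=0, type 1.
A type-1 system has K_p = ∞, so it tracks a step input with zero steady-state error.

0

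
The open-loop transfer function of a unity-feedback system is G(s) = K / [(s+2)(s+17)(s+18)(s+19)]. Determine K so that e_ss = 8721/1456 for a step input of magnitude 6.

System type = 0 (no poles at s=0).
K_p = lim_{s→0} G(s) = K / (2·17·18·19) = (1/11628)·K.
e_ss = 6/(1 + K_p) = 8721/1456 ⇒ 1 + (1/11628)·K = 2912/2907 ⇒ K = 20.

20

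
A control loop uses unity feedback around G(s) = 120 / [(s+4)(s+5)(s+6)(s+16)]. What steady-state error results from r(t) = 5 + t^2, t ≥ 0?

G(s) has no factors of s in the denominator, so the system is type 0. Taking each input component in turn:
  • 5: e_ss = 5/(1+K_p) with K_p=0.0625 → 80/17.
  • t^2: a type-0 system cannot track it, e_ss → ∞.
The unbounded component dominates.

infinity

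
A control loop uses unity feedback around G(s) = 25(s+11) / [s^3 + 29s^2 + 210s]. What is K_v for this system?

Factoring s from the denominator leaves a polynomial with constant term 210, so the system is type 1.
K_v = lim_{s→0} s·G(s) = 25·11 / 210 = 55/42.

55/42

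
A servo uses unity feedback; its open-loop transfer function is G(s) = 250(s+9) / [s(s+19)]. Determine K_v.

2250/19

One free integrator in G(s): this is a type 1 system.
K_v = lim_{s→0} s·G(s) = 250·9 / (19) = 2250/19.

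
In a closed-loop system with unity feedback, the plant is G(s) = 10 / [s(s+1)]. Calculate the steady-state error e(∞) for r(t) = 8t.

0.8

System type = 1 (one pole at s=0).
K_v = lim_{s→0} s·G(s) = 10 / (1) = 10.
e_ss = 8/K_v = 8/10 = 0.8.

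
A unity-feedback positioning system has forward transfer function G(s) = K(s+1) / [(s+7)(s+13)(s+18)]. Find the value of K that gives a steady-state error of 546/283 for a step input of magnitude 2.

60

The open loop has no poles at the origin → type 0 system.
K_p = lim_{s→0} G(s) = K·1 / (7·13·18) = (1/1638)·K.
e_ss = 2/(1 + K_p) = 546/283 ⇒ 1 + (1/1638)·K = 283/273 ⇒ K = 60.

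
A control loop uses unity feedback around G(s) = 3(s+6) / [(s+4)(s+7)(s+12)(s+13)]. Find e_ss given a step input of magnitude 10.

G(s) has no factors of s in the denominator, so the system is type 0.
K_p = lim_{s→0} G(s) = 3·6 / (4·7·12·13) = 3/728.
e_ss = 10/(1 + K_p) = 10/(731/728) = 7280/731.

7280/731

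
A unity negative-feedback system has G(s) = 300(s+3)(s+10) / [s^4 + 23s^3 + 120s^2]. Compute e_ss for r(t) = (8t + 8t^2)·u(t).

Factoring s^2 from the denominator leaves a polynomial with constant term 120, so the system is type 2. Treating each term separately:
  • 8t: tracked with zero error.
  • 8t^2: e_ss = 16/K_a with K_a=75 → 16/75.
Total e_ss = 16/75.

16/75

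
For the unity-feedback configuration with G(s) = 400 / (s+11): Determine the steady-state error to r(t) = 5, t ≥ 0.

System type = 0 (no poles at s=0).
K_p = lim_{s→0} G(s) = 400 / (11) = 400/11.
e_ss = 5/(1 + K_p) = 5/(411/11) = 55/411.

55/411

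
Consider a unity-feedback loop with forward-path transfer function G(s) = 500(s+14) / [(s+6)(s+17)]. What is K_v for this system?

0

The open loop has no poles at the origin → type 0 system.
K_v = lim_{s→0} s·G(s) = 0 (the extra factor of s kills the finite limit).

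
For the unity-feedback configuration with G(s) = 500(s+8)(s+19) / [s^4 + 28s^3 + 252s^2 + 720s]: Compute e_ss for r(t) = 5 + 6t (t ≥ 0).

27/475

Lowest-order denominator term is 720s, so the open loop has 1 pole at the origin → type 1 system. By superposition:
  • 5: tracked with zero error.
  • 6t: e_ss = 6/K_v with K_v=950/9 → 27/475.
Total e_ss = 27/475.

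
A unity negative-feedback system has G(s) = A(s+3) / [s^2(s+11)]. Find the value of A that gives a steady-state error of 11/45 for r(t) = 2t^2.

60

Two free integrators in G(s): this is a type 2 system.
K_a = lim_{s→0} s^2·G(s) = A·3 / (11) = (3/11)·A.
e_ss = 4/K_a = 11/45 ⇒ K_a = 180/11 ⇒ A = (180/11)/(3/11) = 60.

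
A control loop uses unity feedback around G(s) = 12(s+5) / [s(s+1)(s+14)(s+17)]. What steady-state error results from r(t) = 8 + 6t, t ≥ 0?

G(s) has one factor of s in the denominator, so the system is type 1. Taking each input component in turn:
  • 8: tracked with zero error.
  • 6t: e_ss = 6/K_v with K_v=30/119 → 23.8.
Total e_ss = 23.8.

23.8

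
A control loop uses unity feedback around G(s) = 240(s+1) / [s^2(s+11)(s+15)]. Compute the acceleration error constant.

System type = 2 (two poles at s=0).
K_a = lim_{s→0} s^2·G(s) = 240·1 / (11·15) = 16/11.

16/11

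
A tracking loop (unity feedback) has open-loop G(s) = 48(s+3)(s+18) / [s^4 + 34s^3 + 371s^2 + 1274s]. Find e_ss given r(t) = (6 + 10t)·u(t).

The denominator has no term below 1274s — 1 pole at s=0, type 1. Treating each term separately:
  • 6: tracked with zero error.
  • 10t: e_ss = 10/K_v with K_v=1296/637 → 3185/648.
Total e_ss = 3185/648.

3185/648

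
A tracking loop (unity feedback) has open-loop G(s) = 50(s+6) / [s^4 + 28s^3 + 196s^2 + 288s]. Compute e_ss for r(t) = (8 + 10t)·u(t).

9.6

Lowest-order denominator term is 288s, so the open loop has 1 pole at the origin → type 1 system. Treating each term separately:
  • 8: tracked with zero error.
  • 10t: e_ss = 10/K_v with K_v=25/24 → 9.6.
Total e_ss = 9.6.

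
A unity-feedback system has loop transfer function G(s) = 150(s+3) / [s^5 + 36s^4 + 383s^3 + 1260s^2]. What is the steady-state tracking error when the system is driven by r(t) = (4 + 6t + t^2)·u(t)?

5.6

The denominator has no term below 1260s^2 — 2 poles at s=0, type 2. Treating each term separately:
  • 4: tracked with zero error.
  • 6t: tracked with zero error.
  • t^2: e_ss = 2/K_a with K_a=5/14 → 5.6.
Total e_ss = 5.6.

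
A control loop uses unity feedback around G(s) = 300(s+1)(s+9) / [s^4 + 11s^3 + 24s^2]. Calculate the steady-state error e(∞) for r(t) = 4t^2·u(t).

Factoring s^2 from the denominator leaves a polynomial with constant term 24, so the system is type 2.
K_a = lim_{s→0} s^2·G(s) = 300·1·9 / 24 = 112.5.
r(t) = 4t^2 gives R(s) = 8/s^3.
e_ss = 8/K_a = 8/112.5 = 16/225.

16/225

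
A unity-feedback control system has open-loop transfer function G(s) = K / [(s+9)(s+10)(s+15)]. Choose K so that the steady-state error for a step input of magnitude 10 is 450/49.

120

System type = 0 (no poles at s=0).
K_p = lim_{s→0} G(s) = K / (9·10·15) = (1/1350)·K.
e_ss = 10/(1 + K_p) = 450/49 ⇒ 1 + (1/1350)·K = 49/45 ⇒ K = 120.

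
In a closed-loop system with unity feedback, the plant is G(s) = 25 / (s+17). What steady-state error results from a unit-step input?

17/42

No free integrators in G(s): this is a type 0 system.
K_p = lim_{s→0} G(s) = 25 / (17) = 25/17.
e_ss = 1/(1 + K_p) = 1/(42/17) = 17/42.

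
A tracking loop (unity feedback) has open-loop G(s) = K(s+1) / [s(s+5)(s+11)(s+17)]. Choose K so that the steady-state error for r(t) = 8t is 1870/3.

G(s) has one factor of s in the denominator, so the system is type 1.
K_v = lim_{s→0} s·G(s) = K·1 / (5·11·17) = (1/935)·K.
e_ss = 8/K_v = 1870/3 ⇒ K_v = 12/935 ⇒ K = (12/935)/(1/935) = 12.

12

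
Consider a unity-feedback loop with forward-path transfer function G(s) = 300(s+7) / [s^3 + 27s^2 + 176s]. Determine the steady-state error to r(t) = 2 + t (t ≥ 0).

Factoring s from the denominator leaves a polynomial with constant term 176, so the system is type 1. Treating each term separately:
  • 2: tracked with zero error.
  • t: e_ss = 1/K_v with K_v=525/44 → 44/525.
Total e_ss = 44/525.

44/525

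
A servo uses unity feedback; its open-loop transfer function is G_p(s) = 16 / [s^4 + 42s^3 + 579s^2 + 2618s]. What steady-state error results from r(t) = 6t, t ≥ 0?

Factoring s from the denominator leaves a polynomial with constant term 2618, so the system is type 1.
K_v = lim_{s→0} s·G_p(s) = 16 / 2618 = 8/1309.
e_ss = 6/K_v = 6/(8/1309) = 981.75.

981.75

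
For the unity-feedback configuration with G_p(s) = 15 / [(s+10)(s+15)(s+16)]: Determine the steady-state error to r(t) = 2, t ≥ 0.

320/161

The open loop has no poles at the origin → type 0 system.
K_p = lim_{s→0} G_p(s) = 15 / (10·15·16) = 1/160.
e_ss = 2/(1 + K_p) = 2/(161/160) = 320/161.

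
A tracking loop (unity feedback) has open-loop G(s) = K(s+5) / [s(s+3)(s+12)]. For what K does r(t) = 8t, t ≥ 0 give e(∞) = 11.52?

5

System type = 1 (one pole at s=0).
K_v = lim_{s→0} s·G(s) = K·5 / (3·12) = (5/36)·K.
e_ss = 8/K_v = 11.52 ⇒ K_v = 25/36 ⇒ K = (25/36)/(5/36) = 5.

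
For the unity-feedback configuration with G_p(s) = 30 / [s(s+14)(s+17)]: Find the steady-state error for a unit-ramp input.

119/15

G_p(s) has one factor of s in the denominator, so the system is type 1.
K_v = lim_{s→0} s·G_p(s) = 30 / (14·17) = 15/119.
e_ss = 1/K_v = 1/(15/119) = 119/15.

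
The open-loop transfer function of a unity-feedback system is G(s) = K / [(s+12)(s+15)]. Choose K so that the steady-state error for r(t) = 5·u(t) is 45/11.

The open loop has no poles at the origin → type 0 system.
K_p = lim_{s→0} G(s) = K / (12·15) = (1/180)·K.
e_ss = 5/(1 + K_p) = 45/11 ⇒ 1 + (1/180)·K = 11/9 ⇒ K = 40.

40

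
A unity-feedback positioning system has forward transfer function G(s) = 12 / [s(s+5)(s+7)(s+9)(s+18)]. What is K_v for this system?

2/945

One free integrator in G(s): this is a type 1 system.
K_v = lim_{s→0} s·G(s) = 12 / (5·7·9·18) = 2/945.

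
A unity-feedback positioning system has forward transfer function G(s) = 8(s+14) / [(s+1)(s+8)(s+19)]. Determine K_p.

14/19

System type = 0 (no poles at s=0).
K_p = lim_{s→0} G(s) = 8·14 / (1·8·19) = 14/19.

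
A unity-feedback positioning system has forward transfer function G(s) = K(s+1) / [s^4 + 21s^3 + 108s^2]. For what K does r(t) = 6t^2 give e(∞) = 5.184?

250

Lowest-order denominator term is 108s^2, so the open loop has 2 poles at the origin → type 2 system.
K_a = lim_{s→0} s^2·G(s) = K·1 / 108 = (1/108)·K.
e_ss = 12/K_a = 5.184 ⇒ K_a = 125/54 ⇒ K = (125/54)/(1/108) = 250.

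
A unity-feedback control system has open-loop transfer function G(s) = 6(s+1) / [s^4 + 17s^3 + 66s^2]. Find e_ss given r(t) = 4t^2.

The denominator has no term below 66s^2 — 2 poles at s=0, type 2.
K_a = lim_{s→0} s^2·G(s) = 6·1 / 66 = 1/11.
r(t) = 4t^2 gives R(s) = 8/s^3.
e_ss = 8/K_a = 8/(1/11) = 88.

88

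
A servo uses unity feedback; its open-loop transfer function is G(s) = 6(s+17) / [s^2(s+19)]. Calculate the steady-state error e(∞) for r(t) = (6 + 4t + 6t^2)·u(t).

38/17

System type = 2 (two poles at s=0). By superposition:
  • 6: tracked with zero error.
  • 4t: tracked with zero error.
  • 6t^2: e_ss = 12/K_a with K_a=102/19 → 38/17.
Total e_ss = 38/17.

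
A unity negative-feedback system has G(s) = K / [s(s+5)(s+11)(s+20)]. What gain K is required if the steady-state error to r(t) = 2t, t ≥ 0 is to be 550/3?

The open loop has one pole at the origin → type 1 system.
K_v = lim_{s→0} s·G(s) = K / (5·11·20) = (1/1100)·K.
e_ss = 2/K_v = 550/3 ⇒ K_v = 3/275 ⇒ K = (3/275)/(1/1100) = 12.

12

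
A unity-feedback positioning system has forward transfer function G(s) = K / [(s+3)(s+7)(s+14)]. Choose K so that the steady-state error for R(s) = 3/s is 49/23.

G(s) has no factors of s in the denominator, so the system is type 0.
K_p = lim_{s→0} G(s) = K / (3·7·14) = (1/294)·K.
e_ss = 3/(1 + K_p) = 49/23 ⇒ 1 + (1/294)·K = 69/49 ⇒ K = 120.

120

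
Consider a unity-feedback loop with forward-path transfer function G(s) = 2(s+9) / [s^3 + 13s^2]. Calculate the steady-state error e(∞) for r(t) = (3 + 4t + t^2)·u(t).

Lowest-order denominator term is 13s^2, so the open loop has 2 poles at the origin → type 2 system. By superposition:
  • 3: tracked with zero error.
  • 4t: tracked with zero error.
  • t^2: e_ss = 2/K_a with K_a=18/13 → 13/9.
Total e_ss = 13/9.

13/9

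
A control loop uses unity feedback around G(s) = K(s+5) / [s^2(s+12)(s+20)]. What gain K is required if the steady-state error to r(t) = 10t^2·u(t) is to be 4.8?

Two free integrators in G(s): this is a type 2 system.
K_a = lim_{s→0} s^2·G(s) = K·5 / (12·20) = (1/48)·K.
e_ss = 20/K_a = 4.8 ⇒ K_a = 25/6 ⇒ K = (25/6)/(1/48) = 200.

200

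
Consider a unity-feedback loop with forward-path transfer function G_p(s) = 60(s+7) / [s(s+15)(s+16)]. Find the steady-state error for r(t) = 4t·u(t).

16/7

G_p(s) has one factor of s in the denominator, so the system is type 1.
K_v = lim_{s→0} s·G_p(s) = 60·7 / (15·16) = 1.75.
e_ss = 4/K_v = 4/1.75 = 16/7.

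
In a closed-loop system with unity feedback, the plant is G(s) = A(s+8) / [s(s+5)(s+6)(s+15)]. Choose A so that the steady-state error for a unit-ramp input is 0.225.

G(s) has one factor of s in the denominator, so the system is type 1.
K_v = lim_{s→0} s·G(s) = A·8 / (5·6·15) = (4/225)·A.
e_ss = 1/K_v = 0.225 ⇒ K_v = 40/9 ⇒ A = (40/9)/(4/225) = 250.

250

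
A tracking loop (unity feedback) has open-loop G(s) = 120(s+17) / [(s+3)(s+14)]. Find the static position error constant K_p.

The open loop has no poles at the origin → type 0 system.
K_p = lim_{s→0} G(s) = 120·17 / (3·14) = 340/7.

340/7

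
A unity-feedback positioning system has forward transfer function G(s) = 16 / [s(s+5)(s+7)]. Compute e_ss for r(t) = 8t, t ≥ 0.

G(s) has one factor of s in the denominator, so the system is type 1.
K_v = lim_{s→0} s·G(s) = 16 / (5·7) = 16/35.
e_ss = 8/K_v = 8/(16/35) = 17.5.

17.5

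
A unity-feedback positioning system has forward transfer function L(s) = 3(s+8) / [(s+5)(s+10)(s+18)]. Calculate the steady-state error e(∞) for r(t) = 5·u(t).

The open loop has no poles at the origin → type 0 system.
K_p = lim_{s→0} L(s) = 3·8 / (5·10·18) = 2/75.
e_ss = 5/(1 + K_p) = 5/(77/75) = 375/77.

375/77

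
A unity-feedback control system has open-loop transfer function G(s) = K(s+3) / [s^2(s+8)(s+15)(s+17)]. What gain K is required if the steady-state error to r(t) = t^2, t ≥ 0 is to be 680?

2

Two free integrators in G(s): this is a type 2 system.
K_a = lim_{s→0} s^2·G(s) = K·3 / (8·15·17) = (1/680)·K.
e_ss = 2/K_a = 680 ⇒ K_a = 1/340 ⇒ K = (1/340)/(1/680) = 2.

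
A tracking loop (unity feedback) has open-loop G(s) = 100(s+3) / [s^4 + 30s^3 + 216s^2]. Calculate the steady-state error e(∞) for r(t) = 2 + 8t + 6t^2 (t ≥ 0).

The denominator has no term below 216s^2 — 2 poles at s=0, type 2. Taking each input component in turn:
  • 2: tracked with zero error.
  • 8t: tracked with zero error.
  • 6t^2: e_ss = 12/K_a with K_a=25/18 → 8.64.
Total e_ss = 8.64.

8.64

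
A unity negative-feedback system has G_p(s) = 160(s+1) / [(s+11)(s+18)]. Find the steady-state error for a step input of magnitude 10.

G_p(s) has no factors of s in the denominator, so the system is type 0.
K_p = lim_{s→0} G_p(s) = 160·1 / (11·18) = 80/99.
e_ss = 10/(1 + K_p) = 10/(179/99) = 990/179.

990/179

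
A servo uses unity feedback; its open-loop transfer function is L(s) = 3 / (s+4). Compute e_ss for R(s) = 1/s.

4/7

No free integrators in L(s): this is a type 0 system.
K_p = lim_{s→0} L(s) = 3 / (4) = 0.75.
e_ss = 1/(1 + K_p) = 1/1.75 = 4/7.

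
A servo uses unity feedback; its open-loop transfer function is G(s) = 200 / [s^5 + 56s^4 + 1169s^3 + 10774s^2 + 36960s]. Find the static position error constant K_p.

infinity

K_p = lim_{s→0} G(s); with 1 pole at the origin the limit diverges, so K_p = ∞.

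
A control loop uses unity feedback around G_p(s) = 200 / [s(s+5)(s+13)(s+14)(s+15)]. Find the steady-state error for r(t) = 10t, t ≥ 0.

682.5

G_p(s) has one factor of s in the denominator, so the system is type 1.
K_v = lim_{s→0} s·G_p(s) = 200 / (5·13·14·15) = 4/273.
e_ss = 10/K_v = 10/(4/273) = 682.5.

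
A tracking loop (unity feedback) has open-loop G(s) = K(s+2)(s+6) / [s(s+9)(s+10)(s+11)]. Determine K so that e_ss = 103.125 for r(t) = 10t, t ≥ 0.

The open loop has one pole at the origin → type 1 system.
K_v = lim_{s→0} s·G(s) = K·2·6 / (9·10·11) = (2/165)·K.
e_ss = 10/K_v = 103.125 ⇒ K_v = 16/165 ⇒ K = (16/165)/(2/165) = 8.

8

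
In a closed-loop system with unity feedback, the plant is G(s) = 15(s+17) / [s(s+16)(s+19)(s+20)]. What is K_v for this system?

One free integrator in G(s): this is a type 1 system.
K_v = lim_{s→0} s·G(s) = 15·17 / (16·19·20) = 51/1216.

51/1216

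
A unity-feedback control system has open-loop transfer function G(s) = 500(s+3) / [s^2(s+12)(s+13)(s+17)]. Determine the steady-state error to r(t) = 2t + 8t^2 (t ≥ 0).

28.288

G(s) has two factors of s in the denominator, so the system is type 2. Taking each input component in turn:
  • 2t: tracked with zero error.
  • 8t^2: e_ss = 16/K_a with K_a=125/221 → 28.288.
Total e_ss = 28.288.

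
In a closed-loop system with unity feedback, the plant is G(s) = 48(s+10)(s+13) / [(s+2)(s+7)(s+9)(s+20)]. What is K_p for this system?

52/21

No free integrators in G(s): this is a type 0 system.
K_p = lim_{s→0} G(s) = 48·10·13 / (2·7·9·20) = 52/21.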